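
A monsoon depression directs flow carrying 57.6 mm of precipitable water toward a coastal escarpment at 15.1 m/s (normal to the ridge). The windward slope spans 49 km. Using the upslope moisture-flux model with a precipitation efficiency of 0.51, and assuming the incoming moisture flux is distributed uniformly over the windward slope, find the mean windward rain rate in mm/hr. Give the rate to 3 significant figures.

R ≈ 32.6 mm/hr

Incoming column moisture flux per unit ridge length: F = V × PW = 15.1 × 57.6 = 869.76 mm·m/s.
Spread over the 49 km slope with efficiency ε = 0.51: R = ε·F/W = 0.51 × 869.76 / 49000 m = 9.053e-03 mm/s.
R = 9.053e-03 × 3600 = 32.6 mm/hr.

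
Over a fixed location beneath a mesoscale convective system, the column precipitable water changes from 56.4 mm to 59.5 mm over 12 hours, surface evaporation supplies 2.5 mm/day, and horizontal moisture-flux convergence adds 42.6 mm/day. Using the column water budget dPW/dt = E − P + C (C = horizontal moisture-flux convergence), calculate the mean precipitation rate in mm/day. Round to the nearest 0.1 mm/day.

P ≈ 38.9 mm/day

dPW/dt = (59.5 − 56.4) mm / (12/24 day) = +6.200 mm/day.
P = E + C − dPW/dt = 2.5 + (42.6) − (+6.200) = 38.9 mm/day.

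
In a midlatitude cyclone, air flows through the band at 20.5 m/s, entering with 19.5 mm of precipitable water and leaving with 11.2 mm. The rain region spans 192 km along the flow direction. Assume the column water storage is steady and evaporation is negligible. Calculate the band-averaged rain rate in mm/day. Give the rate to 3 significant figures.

Column moisture flux per unit crosswind length is F = V × PW.
Inflow: F_in = 20.5 × 19.5 = 399.75 mm·m/s
Outflow: F_out = 20.5 × 11.2 = 229.6 mm·m/s
Steady-state rate R = (F_in − F_out)/L = (399.75 − 229.6) / 192000 m = 8.862e-04 mm/s.
R = 8.862e-04 × 3600 × 24 = 76.6 mm/day.

R ≈ 76.6 mm/day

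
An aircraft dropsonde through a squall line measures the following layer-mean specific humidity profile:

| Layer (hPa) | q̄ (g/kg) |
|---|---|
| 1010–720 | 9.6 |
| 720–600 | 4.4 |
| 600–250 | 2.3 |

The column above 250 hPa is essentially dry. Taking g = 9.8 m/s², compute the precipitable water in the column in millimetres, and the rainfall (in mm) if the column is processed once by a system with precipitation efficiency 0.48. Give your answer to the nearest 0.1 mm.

Precipitable water is the column-integrated vapour mass per unit area: PW = (1/g) Σ q̄ Δp, with q in kg/kg and Δp in Pa (1 kg/m² of water = 1 mm).
Layer 1010–720 hPa: Δp = 290 hPa = 29000 Pa, q̄ = 0.0096 kg/kg → 0.0096 × 29000 / 9.8 = 28.41 mm
Layer 720–600 hPa: Δp = 120 hPa = 12000 Pa, q̄ = 0.0044 kg/kg → 0.0044 × 12000 / 9.8 = 5.39 mm
Layer 600–250 hPa: Δp = 350 hPa = 35000 Pa, q̄ = 0.0023 kg/kg → 0.0023 × 35000 / 9.8 = 8.21 mm
PW = 28.41 + 5.39 + 8.21 = 42.01 ≈ 42.0 mm.
Rainfall = ε × PW = 0.48 × 42.0 = 20.2 mm.

PW ≈ 42.0 mm; rainfall ≈ 20.2 mm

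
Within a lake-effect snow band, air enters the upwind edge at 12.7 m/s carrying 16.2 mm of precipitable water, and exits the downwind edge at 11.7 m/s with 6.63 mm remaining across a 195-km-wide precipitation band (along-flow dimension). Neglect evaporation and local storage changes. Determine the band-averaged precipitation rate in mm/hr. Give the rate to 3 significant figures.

Column moisture flux per unit crosswind length is F = V × PW.
Inflow: F_in = 12.7 × 16.2 = 205.74 mm·m/s
Outflow: F_out = 11.7 × 6.63 = 77.571 mm·m/s
Steady-state rate R = (F_in − F_out)/L = (205.74 − 77.571) / 195000 m = 6.573e-04 mm/s.
R = 6.573e-04 × 3600 = 2.37 mm/hr.

R ≈ 2.37 mm/hr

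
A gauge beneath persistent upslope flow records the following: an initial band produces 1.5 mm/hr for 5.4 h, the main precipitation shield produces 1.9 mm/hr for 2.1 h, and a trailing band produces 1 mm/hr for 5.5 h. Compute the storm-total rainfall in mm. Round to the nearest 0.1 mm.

total ≈ 17.6 mm

Total = Σ Rᵢ Δtᵢ = 1.5 × 5.4 + 1.9 × 2.1 + 1 × 5.5
      = 8.1 + 3.99 + 5.5 = 17.6 mm.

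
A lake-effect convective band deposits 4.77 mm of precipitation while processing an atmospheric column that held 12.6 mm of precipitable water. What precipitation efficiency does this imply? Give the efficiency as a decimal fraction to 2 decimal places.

ε ≈ 0.38

ε = precipitation / PW = 4.77 / 12.6 = 0.38.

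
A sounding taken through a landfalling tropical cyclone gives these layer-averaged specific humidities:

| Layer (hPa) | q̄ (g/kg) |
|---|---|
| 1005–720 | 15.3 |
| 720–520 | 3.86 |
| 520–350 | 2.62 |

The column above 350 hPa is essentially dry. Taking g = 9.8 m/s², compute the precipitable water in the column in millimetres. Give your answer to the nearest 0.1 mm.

PW ≈ 56.9 mm

Precipitable water is the column-integrated vapour mass per unit area: PW = (1/g) Σ q̄ Δp, with q in kg/kg and Δp in Pa (1 kg/m² of water = 1 mm).
Layer 1005–720 hPa: Δp = 285 hPa = 28500 Pa, q̄ = 0.0153 kg/kg → 0.0153 × 28500 / 9.8 = 44.49 mm
Layer 720–520 hPa: Δp = 200 hPa = 20000 Pa, q̄ = 0.00386 kg/kg → 0.00386 × 20000 / 9.8 = 7.88 mm
Layer 520–350 hPa: Δp = 170 hPa = 17000 Pa, q̄ = 0.00262 kg/kg → 0.00262 × 17000 / 9.8 = 4.54 mm
PW = 44.49 + 7.88 + 4.54 = 56.91 ≈ 56.9 mm.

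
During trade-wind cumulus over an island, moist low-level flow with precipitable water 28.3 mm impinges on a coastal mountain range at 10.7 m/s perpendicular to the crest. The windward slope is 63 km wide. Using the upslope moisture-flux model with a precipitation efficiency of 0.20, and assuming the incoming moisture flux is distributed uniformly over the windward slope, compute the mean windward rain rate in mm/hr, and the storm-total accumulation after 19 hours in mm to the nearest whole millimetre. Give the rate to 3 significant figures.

R ≈ 3.46 mm/hr; total ≈ 66 mm

Incoming column moisture flux per unit ridge length: F = V × PW = 10.7 × 28.3 = 302.81 mm·m/s.
Spread over the 63 km slope with efficiency ε = 0.20: R = ε·F/W = 0.20 × 302.81 / 63000 m = 9.613e-04 mm/s.
R = 9.613e-04 × 3600 = 3.46 mm/hr.
Over 19 h: total = 3.46 × 19 = 65.74 ≈ 66 mm.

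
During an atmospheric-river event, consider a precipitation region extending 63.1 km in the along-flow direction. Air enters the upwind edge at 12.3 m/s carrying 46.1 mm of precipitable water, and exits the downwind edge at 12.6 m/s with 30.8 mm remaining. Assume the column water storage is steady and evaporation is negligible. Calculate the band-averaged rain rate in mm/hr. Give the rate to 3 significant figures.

R ≈ 10.2 mm/hr

Column moisture flux per unit crosswind length is F = V × PW.
Inflow: F_in = 12.3 × 46.1 = 567.03 mm·m/s
Outflow: F_out = 12.6 × 30.8 = 388.08 mm·m/s
Steady-state rate R = (F_in − F_out)/L = (567.03 − 388.08) / 63100 m = 2.836e-03 mm/s.
R = 2.836e-03 × 3600 = 10.2 mm/hr.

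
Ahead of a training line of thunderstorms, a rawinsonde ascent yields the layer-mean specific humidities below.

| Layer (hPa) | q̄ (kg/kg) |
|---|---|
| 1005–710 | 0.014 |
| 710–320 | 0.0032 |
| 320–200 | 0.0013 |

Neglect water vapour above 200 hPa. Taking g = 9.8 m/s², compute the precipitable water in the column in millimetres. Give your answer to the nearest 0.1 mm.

Precipitable water is the column-integrated vapour mass per unit area: PW = (1/g) Σ q̄ Δp, with q in kg/kg and Δp in Pa (1 kg/m² of water = 1 mm).
Layer 1005–710 hPa: Δp = 295 hPa = 29500 Pa, q̄ = 0.014 kg/kg → 0.014 × 29500 / 9.8 = 42.14 mm
Layer 710–320 hPa: Δp = 390 hPa = 39000 Pa, q̄ = 0.0032 kg/kg → 0.0032 × 39000 / 9.8 = 12.73 mm
Layer 320–200 hPa: Δp = 120 hPa = 12000 Pa, q̄ = 0.0013 kg/kg → 0.0013 × 12000 / 9.8 = 1.59 mm
PW = 42.14 + 12.73 + 1.59 = 56.46 ≈ 56.5 mm.

PW ≈ 56.5 mm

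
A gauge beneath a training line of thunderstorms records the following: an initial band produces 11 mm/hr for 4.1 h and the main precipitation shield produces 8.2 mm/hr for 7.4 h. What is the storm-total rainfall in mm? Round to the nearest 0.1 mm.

Total = Σ Rᵢ Δtᵢ = 11 × 4.1 + 8.2 × 7.4
      = 45.1 + 60.68 = 105.8 mm.

total ≈ 105.8 mm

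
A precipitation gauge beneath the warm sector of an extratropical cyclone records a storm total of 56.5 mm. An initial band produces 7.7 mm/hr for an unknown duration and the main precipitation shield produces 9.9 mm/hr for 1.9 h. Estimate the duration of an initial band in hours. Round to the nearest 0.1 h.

duration ≈ 4.9 h

Known phases: 9.9 × 1.9 = 18.81 mm.
Remaining depth = 56.5 − 18.81 = 37.69 mm.
Duration = 37.69 / 7.7 = 4.9 h.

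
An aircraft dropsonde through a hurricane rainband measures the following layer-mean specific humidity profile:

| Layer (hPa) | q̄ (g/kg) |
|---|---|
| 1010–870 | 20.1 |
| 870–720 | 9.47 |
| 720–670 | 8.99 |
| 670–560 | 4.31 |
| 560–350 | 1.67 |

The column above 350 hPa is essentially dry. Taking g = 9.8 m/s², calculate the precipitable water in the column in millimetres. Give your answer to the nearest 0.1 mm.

PW ≈ 56.2 mm

Precipitable water is the column-integrated vapour mass per unit area: PW = (1/g) Σ q̄ Δp, with q in kg/kg and Δp in Pa (1 kg/m² of water = 1 mm).
Layer 1010–870 hPa: Δp = 140 hPa = 14000 Pa, q̄ = 0.0201 kg/kg → 0.0201 × 14000 / 9.8 = 28.71 mm
Layer 870–720 hPa: Δp = 150 hPa = 15000 Pa, q̄ = 0.00947 kg/kg → 0.00947 × 15000 / 9.8 = 14.49 mm
Layer 720–670 hPa: Δp = 50 hPa = 5000 Pa, q̄ = 0.00899 kg/kg → 0.00899 × 5000 / 9.8 = 4.59 mm
Layer 670–560 hPa: Δp = 110 hPa = 11000 Pa, q̄ = 0.00431 kg/kg → 0.00431 × 11000 / 9.8 = 4.84 mm
Layer 560–350 hPa: Δp = 210 hPa = 21000 Pa, q̄ = 0.00167 kg/kg → 0.00167 × 21000 / 9.8 = 3.58 mm
PW = 28.71 + 14.49 + 4.59 + 4.84 + 3.58 = 56.21 ≈ 56.2 mm.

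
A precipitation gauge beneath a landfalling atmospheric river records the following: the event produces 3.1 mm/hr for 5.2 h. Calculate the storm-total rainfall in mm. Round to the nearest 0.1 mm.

Total = Σ Rᵢ Δtᵢ = 3.1 × 5.2
      = 16.12 = 16.1 mm.

total ≈ 16.1 mm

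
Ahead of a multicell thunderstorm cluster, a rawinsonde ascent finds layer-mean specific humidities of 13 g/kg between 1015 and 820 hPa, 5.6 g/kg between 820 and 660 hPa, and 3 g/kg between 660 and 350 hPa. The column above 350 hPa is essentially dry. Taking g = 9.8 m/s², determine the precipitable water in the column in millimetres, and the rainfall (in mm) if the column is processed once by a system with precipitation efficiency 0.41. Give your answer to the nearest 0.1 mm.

Precipitable water is the column-integrated vapour mass per unit area: PW = (1/g) Σ q̄ Δp, with q in kg/kg and Δp in Pa (1 kg/m² of water = 1 mm).
Layer 1015–820 hPa: Δp = 195 hPa = 19500 Pa, q̄ = 0.013 kg/kg → 0.013 × 19500 / 9.8 = 25.87 mm
Layer 820–660 hPa: Δp = 160 hPa = 16000 Pa, q̄ = 0.0056 kg/kg → 0.0056 × 16000 / 9.8 = 9.14 mm
Layer 660–350 hPa: Δp = 310 hPa = 31000 Pa, q̄ = 0.003 kg/kg → 0.003 × 31000 / 9.8 = 9.49 mm
PW = 25.87 + 9.14 + 9.49 = 44.50 ≈ 44.5 mm.
Rainfall = ε × PW = 0.41 × 44.5 = 18.2 mm.

PW ≈ 44.5 mm; rainfall ≈ 18.2 mm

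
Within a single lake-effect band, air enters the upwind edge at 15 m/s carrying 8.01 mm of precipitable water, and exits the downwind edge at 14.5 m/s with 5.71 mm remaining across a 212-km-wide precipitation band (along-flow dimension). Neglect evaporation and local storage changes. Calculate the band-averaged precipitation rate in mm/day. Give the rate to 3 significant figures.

R ≈ 15.2 mm/day

Column moisture flux per unit crosswind length is F = V × PW.
Inflow: F_in = 15 × 8.01 = 120.15 mm·m/s
Outflow: F_out = 14.5 × 5.71 = 82.795 mm·m/s
Steady-state rate R = (F_in − F_out)/L = (120.15 − 82.795) / 212000 m = 1.762e-04 mm/s.
R = 1.762e-04 × 3600 × 24 = 15.2 mm/day.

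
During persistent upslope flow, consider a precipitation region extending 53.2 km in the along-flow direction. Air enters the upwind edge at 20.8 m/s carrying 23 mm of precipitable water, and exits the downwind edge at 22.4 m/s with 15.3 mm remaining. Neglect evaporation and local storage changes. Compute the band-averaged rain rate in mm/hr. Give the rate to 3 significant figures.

R ≈ 9.18 mm/hr

Column moisture flux per unit crosswind length is F = V × PW.
Inflow: F_in = 20.8 × 23 = 478.4 mm·m/s
Outflow: F_out = 22.4 × 15.3 = 342.72 mm·m/s
Steady-state rate R = (F_in − F_out)/L = (478.4 − 342.72) / 53200 m = 2.550e-03 mm/s.
R = 2.550e-03 × 3600 = 9.18 mm/hr.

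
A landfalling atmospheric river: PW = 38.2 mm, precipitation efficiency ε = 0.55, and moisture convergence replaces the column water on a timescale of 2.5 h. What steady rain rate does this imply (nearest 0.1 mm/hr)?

R ≈ 8.4 mm/hr

Each overturning extracts ε × PW = 0.55 × 38.2 = 21.01 mm.
Rate = ε·PW / τ = 21.01 / 2.5 h = 8.4 mm/hr.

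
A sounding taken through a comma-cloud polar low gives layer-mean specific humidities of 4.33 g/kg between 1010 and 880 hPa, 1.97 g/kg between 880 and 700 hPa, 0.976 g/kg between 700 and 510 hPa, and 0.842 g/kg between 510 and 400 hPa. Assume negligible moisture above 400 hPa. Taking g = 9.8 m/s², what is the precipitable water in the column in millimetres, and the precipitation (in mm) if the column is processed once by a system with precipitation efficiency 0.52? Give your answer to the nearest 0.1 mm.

PW ≈ 12.2 mm; precipitation ≈ 6.3 mm

Precipitable water is the column-integrated vapour mass per unit area: PW = (1/g) Σ q̄ Δp, with q in kg/kg and Δp in Pa (1 kg/m² of water = 1 mm).
Layer 1010–880 hPa: Δp = 130 hPa = 13000 Pa, q̄ = 0.00433 kg/kg → 0.00433 × 13000 / 9.8 = 5.74 mm
Layer 880–700 hPa: Δp = 180 hPa = 18000 Pa, q̄ = 0.00197 kg/kg → 0.00197 × 18000 / 9.8 = 3.62 mm
Layer 700–510 hPa: Δp = 190 hPa = 19000 Pa, q̄ = 0.000976 kg/kg → 0.000976 × 19000 / 9.8 = 1.89 mm
Layer 510–400 hPa: Δp = 110 hPa = 11000 Pa, q̄ = 0.000842 kg/kg → 0.000842 × 11000 / 9.8 = 0.95 mm
PW = 5.74 + 3.62 + 1.89 + 0.95 = 12.20 ≈ 12.2 mm.
Precipitation = ε × PW = 0.52 × 12.2 = 6.3 mm.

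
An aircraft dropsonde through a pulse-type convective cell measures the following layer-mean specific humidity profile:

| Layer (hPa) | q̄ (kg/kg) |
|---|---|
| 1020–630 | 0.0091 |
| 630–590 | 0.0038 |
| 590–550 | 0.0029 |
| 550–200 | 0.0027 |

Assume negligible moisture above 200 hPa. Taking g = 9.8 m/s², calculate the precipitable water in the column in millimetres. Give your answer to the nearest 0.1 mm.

Precipitable water is the column-integrated vapour mass per unit area: PW = (1/g) Σ q̄ Δp, with q in kg/kg and Δp in Pa (1 kg/m² of water = 1 mm).
Layer 1020–630 hPa: Δp = 390 hPa = 39000 Pa, q̄ = 0.0091 kg/kg → 0.0091 × 39000 / 9.8 = 36.21 mm
Layer 630–590 hPa: Δp = 40 hPa = 4000 Pa, q̄ = 0.0038 kg/kg → 0.0038 × 4000 / 9.8 = 1.55 mm
Layer 590–550 hPa: Δp = 40 hPa = 4000 Pa, q̄ = 0.0029 kg/kg → 0.0029 × 4000 / 9.8 = 1.18 mm
Layer 550–200 hPa: Δp = 350 hPa = 35000 Pa, q̄ = 0.0027 kg/kg → 0.0027 × 35000 / 9.8 = 9.64 mm
PW = 36.21 + 1.55 + 1.18 + 9.64 = 48.58 ≈ 48.6 mm.

PW ≈ 48.6 mm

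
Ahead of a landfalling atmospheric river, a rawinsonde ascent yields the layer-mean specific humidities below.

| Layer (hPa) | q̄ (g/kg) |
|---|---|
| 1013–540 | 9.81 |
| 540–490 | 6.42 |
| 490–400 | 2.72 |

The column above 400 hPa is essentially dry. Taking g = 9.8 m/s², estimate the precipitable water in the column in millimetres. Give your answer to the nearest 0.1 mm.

Precipitable water is the column-integrated vapour mass per unit area: PW = (1/g) Σ q̄ Δp, with q in kg/kg and Δp in Pa (1 kg/m² of water = 1 mm).
Layer 1013–540 hPa: Δp = 473 hPa = 47300 Pa, q̄ = 0.00981 kg/kg → 0.00981 × 47300 / 9.8 = 47.35 mm
Layer 540–490 hPa: Δp = 50 hPa = 5000 Pa, q̄ = 0.00642 kg/kg → 0.00642 × 5000 / 9.8 = 3.28 mm
Layer 490–400 hPa: Δp = 90 hPa = 9000 Pa, q̄ = 0.00272 kg/kg → 0.00272 × 9000 / 9.8 = 2.50 mm
PW = 47.35 + 3.28 + 2.50 = 53.13 ≈ 53.1 mm.

PW ≈ 53.1 mm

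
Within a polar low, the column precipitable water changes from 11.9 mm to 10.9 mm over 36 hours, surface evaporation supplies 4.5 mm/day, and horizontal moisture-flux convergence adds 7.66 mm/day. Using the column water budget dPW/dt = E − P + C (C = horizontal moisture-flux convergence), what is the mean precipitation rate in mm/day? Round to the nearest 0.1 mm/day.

dPW/dt = (10.9 − 11.9) mm / (36/24 day) = -0.667 mm/day.
P = E + C − dPW/dt = 4.5 + (7.66) − (-0.667) = 12.8 mm/day.

P ≈ 12.8 mm/day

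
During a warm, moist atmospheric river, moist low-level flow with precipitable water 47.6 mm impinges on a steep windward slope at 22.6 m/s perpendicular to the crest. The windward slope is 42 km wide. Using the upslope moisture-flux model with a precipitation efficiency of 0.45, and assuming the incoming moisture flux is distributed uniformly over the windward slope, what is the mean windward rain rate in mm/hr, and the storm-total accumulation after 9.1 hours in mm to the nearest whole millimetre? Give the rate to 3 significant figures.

Incoming column moisture flux per unit ridge length: F = V × PW = 22.6 × 47.6 = 1075.76 mm·m/s.
Spread over the 42 km slope with efficiency ε = 0.45: R = ε·F/W = 0.45 × 1075.76 / 42000 m = 1.153e-02 mm/s.
R = 1.153e-02 × 3600 = 41.5 mm/hr.
Over 9.1 h: total = 41.5 × 9.1 = 377.65 ≈ 378 mm.

R ≈ 41.5 mm/hr; total ≈ 378 mm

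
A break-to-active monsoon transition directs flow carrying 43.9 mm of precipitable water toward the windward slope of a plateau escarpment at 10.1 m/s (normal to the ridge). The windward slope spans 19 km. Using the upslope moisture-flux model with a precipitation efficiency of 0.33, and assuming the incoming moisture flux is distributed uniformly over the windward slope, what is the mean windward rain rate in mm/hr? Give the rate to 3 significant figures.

Incoming column moisture flux per unit ridge length: F = V × PW = 10.1 × 43.9 = 443.39 mm·m/s.
Spread over the 19 km slope with efficiency ε = 0.33: R = ε·F/W = 0.33 × 443.39 / 19000 m = 7.701e-03 mm/s.
R = 7.701e-03 × 3600 = 27.7 mm/hr.

R ≈ 27.7 mm/hr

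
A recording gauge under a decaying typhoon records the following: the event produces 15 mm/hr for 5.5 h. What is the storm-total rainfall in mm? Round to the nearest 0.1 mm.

total ≈ 82.5 mm

Total = Σ Rᵢ Δtᵢ = 15 × 5.5
      = 82.5 = 82.5 mm.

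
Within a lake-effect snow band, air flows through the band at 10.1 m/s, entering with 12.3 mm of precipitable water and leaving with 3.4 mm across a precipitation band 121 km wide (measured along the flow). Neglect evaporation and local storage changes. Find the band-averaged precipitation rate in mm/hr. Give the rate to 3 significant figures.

Column moisture flux per unit crosswind length is F = V × PW.
Inflow: F_in = 10.1 × 12.3 = 124.23 mm·m/s
Outflow: F_out = 10.1 × 3.4 = 34.34 mm·m/s
Steady-state rate R = (F_in − F_out)/L = (124.23 − 34.34) / 121000 m = 7.429e-04 mm/s.
R = 7.429e-04 × 3600 = 2.67 mm/hr.

R ≈ 2.67 mm/hr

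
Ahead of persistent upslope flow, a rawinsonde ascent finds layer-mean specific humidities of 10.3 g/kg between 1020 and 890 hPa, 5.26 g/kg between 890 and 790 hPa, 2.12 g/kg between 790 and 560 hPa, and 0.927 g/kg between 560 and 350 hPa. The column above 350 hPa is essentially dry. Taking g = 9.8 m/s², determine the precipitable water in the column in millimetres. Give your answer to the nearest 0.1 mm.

PW ≈ 26.0 mm

Precipitable water is the column-integrated vapour mass per unit area: PW = (1/g) Σ q̄ Δp, with q in kg/kg and Δp in Pa (1 kg/m² of water = 1 mm).
Layer 1020–890 hPa: Δp = 130 hPa = 13000 Pa, q̄ = 0.0103 kg/kg → 0.0103 × 13000 / 9.8 = 13.66 mm
Layer 890–790 hPa: Δp = 100 hPa = 10000 Pa, q̄ = 0.00526 kg/kg → 0.00526 × 10000 / 9.8 = 5.37 mm
Layer 790–560 hPa: Δp = 230 hPa = 23000 Pa, q̄ = 0.00212 kg/kg → 0.00212 × 23000 / 9.8 = 4.98 mm
Layer 560–350 hPa: Δp = 210 hPa = 21000 Pa, q̄ = 0.000927 kg/kg → 0.000927 × 21000 / 9.8 = 1.99 mm
PW = 13.66 + 5.37 + 4.98 + 1.99 = 26.00 ≈ 26.0 mm.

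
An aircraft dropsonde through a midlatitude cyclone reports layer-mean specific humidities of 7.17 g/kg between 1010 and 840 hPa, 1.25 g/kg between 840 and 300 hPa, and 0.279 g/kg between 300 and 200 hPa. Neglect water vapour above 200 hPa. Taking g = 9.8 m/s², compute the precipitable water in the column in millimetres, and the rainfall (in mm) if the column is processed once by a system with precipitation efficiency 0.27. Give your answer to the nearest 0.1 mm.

PW ≈ 19.6 mm; rainfall ≈ 5.3 mm

Precipitable water is the column-integrated vapour mass per unit area: PW = (1/g) Σ q̄ Δp, with q in kg/kg and Δp in Pa (1 kg/m² of water = 1 mm).
Layer 1010–840 hPa: Δp = 170 hPa = 17000 Pa, q̄ = 0.00717 kg/kg → 0.00717 × 17000 / 9.8 = 12.44 mm
Layer 840–300 hPa: Δp = 540 hPa = 54000 Pa, q̄ = 0.00125 kg/kg → 0.00125 × 54000 / 9.8 = 6.89 mm
Layer 300–200 hPa: Δp = 100 hPa = 10000 Pa, q̄ = 0.000279 kg/kg → 0.000279 × 10000 / 9.8 = 0.28 mm
PW = 12.44 + 6.89 + 0.28 = 19.61 ≈ 19.6 mm.
Rainfall = ε × PW = 0.27 × 19.6 = 5.3 mm.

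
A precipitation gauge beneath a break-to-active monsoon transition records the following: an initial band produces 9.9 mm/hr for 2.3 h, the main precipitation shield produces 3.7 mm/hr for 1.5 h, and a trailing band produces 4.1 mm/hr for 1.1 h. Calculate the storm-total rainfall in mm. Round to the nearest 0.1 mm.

total ≈ 32.8 mm

Total = Σ Rᵢ Δtᵢ = 9.9 × 2.3 + 3.7 × 1.5 + 4.1 × 1.1
      = 22.77 + 5.55 + 4.51 = 32.8 mm.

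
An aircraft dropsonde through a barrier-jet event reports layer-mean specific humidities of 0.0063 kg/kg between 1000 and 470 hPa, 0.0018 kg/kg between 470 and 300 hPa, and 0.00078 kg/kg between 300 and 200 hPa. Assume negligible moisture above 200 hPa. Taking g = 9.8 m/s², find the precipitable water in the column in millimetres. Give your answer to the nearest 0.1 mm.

Precipitable water is the column-integrated vapour mass per unit area: PW = (1/g) Σ q̄ Δp, with q in kg/kg and Δp in Pa (1 kg/m² of water = 1 mm).
Layer 1000–470 hPa: Δp = 530 hPa = 53000 Pa, q̄ = 0.0063 kg/kg → 0.0063 × 53000 / 9.8 = 34.07 mm
Layer 470–300 hPa: Δp = 170 hPa = 17000 Pa, q̄ = 0.0018 kg/kg → 0.0018 × 17000 / 9.8 = 3.12 mm
Layer 300–200 hPa: Δp = 100 hPa = 10000 Pa, q̄ = 0.00078 kg/kg → 0.00078 × 10000 / 9.8 = 0.80 mm
PW = 34.07 + 3.12 + 0.80 = 37.99 ≈ 38.0 mm.

PW ≈ 38.0 mm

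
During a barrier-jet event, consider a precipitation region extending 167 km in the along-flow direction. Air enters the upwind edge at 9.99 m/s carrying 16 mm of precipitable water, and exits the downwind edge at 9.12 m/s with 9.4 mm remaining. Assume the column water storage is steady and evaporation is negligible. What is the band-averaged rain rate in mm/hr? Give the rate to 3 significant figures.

Column moisture flux per unit crosswind length is F = V × PW.
Inflow: F_in = 9.99 × 16 = 159.84 mm·m/s
Outflow: F_out = 9.12 × 9.4 = 85.728 mm·m/s
Steady-state rate R = (F_in − F_out)/L = (159.84 − 85.728) / 167000 m = 4.438e-04 mm/s.
R = 4.438e-04 × 3600 = 1.60 mm/hr.

R ≈ 1.60 mm/hr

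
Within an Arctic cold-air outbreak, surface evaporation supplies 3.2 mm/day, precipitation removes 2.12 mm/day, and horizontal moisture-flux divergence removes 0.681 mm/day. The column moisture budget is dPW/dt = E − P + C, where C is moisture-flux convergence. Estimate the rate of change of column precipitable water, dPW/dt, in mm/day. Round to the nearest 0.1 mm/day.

dPW/dt = E − P + C = 3.2 − 2.12 + (-0.681) = 0.4 mm/day.

dPW/dt ≈ 0.4 mm/day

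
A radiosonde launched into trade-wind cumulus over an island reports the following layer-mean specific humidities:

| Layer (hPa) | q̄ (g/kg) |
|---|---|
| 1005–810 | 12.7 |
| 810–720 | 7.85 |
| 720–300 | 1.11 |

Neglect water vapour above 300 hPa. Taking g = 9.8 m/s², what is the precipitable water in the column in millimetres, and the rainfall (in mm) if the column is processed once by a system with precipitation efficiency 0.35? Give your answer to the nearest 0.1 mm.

Precipitable water is the column-integrated vapour mass per unit area: PW = (1/g) Σ q̄ Δp, with q in kg/kg and Δp in Pa (1 kg/m² of water = 1 mm).
Layer 1005–810 hPa: Δp = 195 hPa = 19500 Pa, q̄ = 0.0127 kg/kg → 0.0127 × 19500 / 9.8 = 25.27 mm
Layer 810–720 hPa: Δp = 90 hPa = 9000 Pa, q̄ = 0.00785 kg/kg → 0.00785 × 9000 / 9.8 = 7.21 mm
Layer 720–300 hPa: Δp = 420 hPa = 42000 Pa, q̄ = 0.00111 kg/kg → 0.00111 × 42000 / 9.8 = 4.76 mm
PW = 25.27 + 7.21 + 4.76 = 37.24 ≈ 37.2 mm.
Rainfall = ε × PW = 0.35 × 37.2 = 13.0 mm.

PW ≈ 37.2 mm; rainfall ≈ 13.0 mm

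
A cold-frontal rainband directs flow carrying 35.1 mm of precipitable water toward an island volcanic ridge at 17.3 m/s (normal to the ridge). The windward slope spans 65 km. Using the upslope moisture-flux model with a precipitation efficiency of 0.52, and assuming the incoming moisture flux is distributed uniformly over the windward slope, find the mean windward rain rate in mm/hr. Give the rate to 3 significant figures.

R ≈ 17.5 mm/hr

Incoming column moisture flux per unit ridge length: F = V × PW = 17.3 × 35.1 = 607.23 mm·m/s.
Spread over the 65 km slope with efficiency ε = 0.52: R = ε·F/W = 0.52 × 607.23 / 65000 m = 4.858e-03 mm/s.
R = 4.858e-03 × 3600 = 17.5 mm/hr.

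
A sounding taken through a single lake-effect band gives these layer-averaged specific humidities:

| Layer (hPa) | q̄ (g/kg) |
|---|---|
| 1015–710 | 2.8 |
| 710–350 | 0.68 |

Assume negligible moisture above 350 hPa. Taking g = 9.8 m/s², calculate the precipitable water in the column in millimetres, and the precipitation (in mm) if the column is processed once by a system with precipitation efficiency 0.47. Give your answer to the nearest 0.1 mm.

Precipitable water is the column-integrated vapour mass per unit area: PW = (1/g) Σ q̄ Δp, with q in kg/kg and Δp in Pa (1 kg/m² of water = 1 mm).
Layer 1015–710 hPa: Δp = 305 hPa = 30500 Pa, q̄ = 0.0028 kg/kg → 0.0028 × 30500 / 9.8 = 8.71 mm
Layer 710–350 hPa: Δp = 360 hPa = 36000 Pa, q̄ = 0.00068 kg/kg → 0.00068 × 36000 / 9.8 = 2.50 mm
PW = 8.71 + 2.50 = 11.21 ≈ 11.2 mm.
Precipitation = ε × PW = 0.47 × 11.2 = 5.3 mm.

PW ≈ 11.2 mm; precipitation ≈ 5.3 mm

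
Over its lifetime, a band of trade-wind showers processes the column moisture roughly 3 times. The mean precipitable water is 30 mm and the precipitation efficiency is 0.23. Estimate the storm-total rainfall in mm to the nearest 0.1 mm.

Each cycle deposits ε × PW = 0.23 × 30 = 6.9 mm.
Over 3 cycles: 3 × 6.9 = 20.7 mm.

rainfall ≈ 20.7 mm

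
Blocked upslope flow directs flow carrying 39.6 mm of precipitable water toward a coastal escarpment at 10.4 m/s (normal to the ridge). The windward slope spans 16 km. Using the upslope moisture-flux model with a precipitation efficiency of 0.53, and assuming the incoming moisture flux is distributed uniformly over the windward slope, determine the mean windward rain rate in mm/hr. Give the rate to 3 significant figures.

Incoming column moisture flux per unit ridge length: F = V × PW = 10.4 × 39.6 = 411.84 mm·m/s.
Spread over the 16 km slope with efficiency ε = 0.53: R = ε·F/W = 0.53 × 411.84 / 16000 m = 1.364e-02 mm/s.
R = 1.364e-02 × 3600 = 49.1 mm/hr.

R ≈ 49.1 mm/hr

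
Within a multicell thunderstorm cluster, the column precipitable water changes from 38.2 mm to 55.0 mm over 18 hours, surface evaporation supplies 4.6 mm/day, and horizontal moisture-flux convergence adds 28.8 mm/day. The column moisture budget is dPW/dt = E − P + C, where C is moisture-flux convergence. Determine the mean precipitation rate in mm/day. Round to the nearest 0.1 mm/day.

P ≈ 11.0 mm/day

dPW/dt = (55.0 − 38.2) mm / (18/24 day) = +22.400 mm/day.
P = E + C − dPW/dt = 4.6 + (28.8) − (+22.400) = 11.0 mm/day.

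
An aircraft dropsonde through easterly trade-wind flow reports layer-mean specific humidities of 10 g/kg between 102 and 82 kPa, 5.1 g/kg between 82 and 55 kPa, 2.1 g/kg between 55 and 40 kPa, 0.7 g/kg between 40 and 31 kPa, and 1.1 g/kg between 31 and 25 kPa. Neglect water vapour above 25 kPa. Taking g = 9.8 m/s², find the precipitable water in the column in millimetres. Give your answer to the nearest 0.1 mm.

Precipitable water is the column-integrated vapour mass per unit area: PW = (1/g) Σ q̄ Δp, with q in kg/kg and Δp in Pa (1 kg/m² of water = 1 mm).
Layer 102–82 kPa: Δp = 200 hPa = 20000 Pa, q̄ = 0.01 kg/kg → 0.01 × 20000 / 9.8 = 20.41 mm
Layer 82–55 kPa: Δp = 270 hPa = 27000 Pa, q̄ = 0.0051 kg/kg → 0.0051 × 27000 / 9.8 = 14.05 mm
Layer 55–40 kPa: Δp = 150 hPa = 15000 Pa, q̄ = 0.0021 kg/kg → 0.0021 × 15000 / 9.8 = 3.21 mm
Layer 40–31 kPa: Δp = 90 hPa = 9000 Pa, q̄ = 0.0007 kg/kg → 0.0007 × 9000 / 9.8 = 0.64 mm
Layer 31–25 kPa: Δp = 60 hPa = 6000 Pa, q̄ = 0.0011 kg/kg → 0.0011 × 6000 / 9.8 = 0.67 mm
PW = 20.41 + 14.05 + 3.21 + 0.64 + 0.67 = 38.98 ≈ 39.0 mm.

PW ≈ 39.0 mm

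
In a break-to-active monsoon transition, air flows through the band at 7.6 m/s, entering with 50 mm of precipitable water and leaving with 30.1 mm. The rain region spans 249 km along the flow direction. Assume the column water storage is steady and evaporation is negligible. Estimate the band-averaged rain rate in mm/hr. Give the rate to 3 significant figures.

Column moisture flux per unit crosswind length is F = V × PW.
Inflow: F_in = 7.6 × 50 = 380 mm·m/s
Outflow: F_out = 7.6 × 30.1 = 228.76 mm·m/s
Steady-state rate R = (F_in − F_out)/L = (380 − 228.76) / 249000 m = 6.074e-04 mm/s.
R = 6.074e-04 × 3600 = 2.19 mm/hr.

R ≈ 2.19 mm/hr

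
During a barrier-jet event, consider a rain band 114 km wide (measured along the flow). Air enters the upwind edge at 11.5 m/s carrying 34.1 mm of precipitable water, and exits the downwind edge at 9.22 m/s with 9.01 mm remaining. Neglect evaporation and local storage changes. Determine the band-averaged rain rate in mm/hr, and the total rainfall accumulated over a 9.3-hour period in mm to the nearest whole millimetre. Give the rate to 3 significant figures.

Column moisture flux per unit crosswind length is F = V × PW.
Inflow: F_in = 11.5 × 34.1 = 392.15 mm·m/s
Outflow: F_out = 9.22 × 9.01 = 83.0722 mm·m/s
Steady-state rate R = (F_in − F_out)/L = (392.15 − 83.0722) / 114000 m = 2.711e-03 mm/s.
R = 2.711e-03 × 3600 = 9.76 mm/hr.
Over 9.3 h: total = 9.76 × 9.3 = 90.768 ≈ 91 mm.

R ≈ 9.76 mm/hr; total ≈ 91 mm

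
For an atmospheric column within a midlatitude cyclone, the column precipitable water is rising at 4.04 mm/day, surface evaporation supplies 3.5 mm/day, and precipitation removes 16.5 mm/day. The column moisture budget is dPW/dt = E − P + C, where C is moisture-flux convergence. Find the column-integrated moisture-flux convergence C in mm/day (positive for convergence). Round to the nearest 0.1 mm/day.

dPW/dt = +4.04 mm/day.
C = dPW/dt − E + P = (+4.04) − 3.5 + 16.5 = 17.0 mm/day.

C ≈ 17.0 mm/day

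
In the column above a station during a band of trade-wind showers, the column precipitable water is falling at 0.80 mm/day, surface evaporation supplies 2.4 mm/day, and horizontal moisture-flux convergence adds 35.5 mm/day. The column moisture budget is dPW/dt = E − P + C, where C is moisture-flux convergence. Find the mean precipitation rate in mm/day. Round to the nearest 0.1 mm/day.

P ≈ 38.7 mm/day

dPW/dt = -0.80 mm/day.
P = E + C − dPW/dt = 2.4 + (35.5) − (-0.80) = 38.7 mm/day.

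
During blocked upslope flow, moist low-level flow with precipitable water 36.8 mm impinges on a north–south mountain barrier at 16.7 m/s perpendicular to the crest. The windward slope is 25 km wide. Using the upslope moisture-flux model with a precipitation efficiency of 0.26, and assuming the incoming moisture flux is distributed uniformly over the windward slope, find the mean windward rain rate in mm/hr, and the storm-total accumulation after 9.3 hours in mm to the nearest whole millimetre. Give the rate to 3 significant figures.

Incoming column moisture flux per unit ridge length: F = V × PW = 16.7 × 36.8 = 614.56 mm·m/s.
Spread over the 25 km slope with efficiency ε = 0.26: R = ε·F/W = 0.26 × 614.56 / 25000 m = 6.391e-03 mm/s.
R = 6.391e-03 × 3600 = 23.0 mm/hr.
Over 9.3 h: total = 23.0 × 9.3 = 213.9 ≈ 214 mm.

R ≈ 23.0 mm/hr; total ≈ 214 mm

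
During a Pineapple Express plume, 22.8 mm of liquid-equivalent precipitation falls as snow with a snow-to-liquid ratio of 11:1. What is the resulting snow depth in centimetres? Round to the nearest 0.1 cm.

snow depth ≈ 25.1 cm

Snow depth = liquid × ratio = 22.8 mm × 11 = 250.8 mm = 25.1 cm.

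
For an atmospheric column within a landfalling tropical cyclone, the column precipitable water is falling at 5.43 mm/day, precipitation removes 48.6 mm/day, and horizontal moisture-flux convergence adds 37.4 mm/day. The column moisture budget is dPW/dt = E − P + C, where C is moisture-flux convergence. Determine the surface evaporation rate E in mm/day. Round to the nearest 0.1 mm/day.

E ≈ 5.8 mm/day

dPW/dt = -5.43 mm/day.
E = dPW/dt + P − C = (-5.43) + 48.6 − (37.4) = 5.8 mm/day.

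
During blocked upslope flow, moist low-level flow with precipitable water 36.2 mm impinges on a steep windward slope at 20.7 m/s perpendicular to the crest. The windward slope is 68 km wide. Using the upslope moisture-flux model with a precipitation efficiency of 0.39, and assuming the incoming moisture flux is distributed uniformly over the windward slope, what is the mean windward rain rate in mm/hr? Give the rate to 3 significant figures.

Incoming column moisture flux per unit ridge length: F = V × PW = 20.7 × 36.2 = 749.34 mm·m/s.
Spread over the 68 km slope with efficiency ε = 0.39: R = ε·F/W = 0.39 × 749.34 / 68000 m = 4.298e-03 mm/s.
R = 4.298e-03 × 3600 = 15.5 mm/hr.

R ≈ 15.5 mm/hr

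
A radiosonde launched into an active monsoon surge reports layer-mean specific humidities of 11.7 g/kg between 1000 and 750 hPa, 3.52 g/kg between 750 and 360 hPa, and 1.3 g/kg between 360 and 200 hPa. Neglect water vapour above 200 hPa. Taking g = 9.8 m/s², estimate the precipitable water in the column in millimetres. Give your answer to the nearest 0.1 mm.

Precipitable water is the column-integrated vapour mass per unit area: PW = (1/g) Σ q̄ Δp, with q in kg/kg and Δp in Pa (1 kg/m² of water = 1 mm).
Layer 1000–750 hPa: Δp = 250 hPa = 25000 Pa, q̄ = 0.0117 kg/kg → 0.0117 × 25000 / 9.8 = 29.85 mm
Layer 750–360 hPa: Δp = 390 hPa = 39000 Pa, q̄ = 0.00352 kg/kg → 0.00352 × 39000 / 9.8 = 14.01 mm
Layer 360–200 hPa: Δp = 160 hPa = 16000 Pa, q̄ = 0.0013 kg/kg → 0.0013 × 16000 / 9.8 = 2.12 mm
PW = 29.85 + 14.01 + 2.12 = 45.98 ≈ 46.0 mm.

PW ≈ 46.0 mm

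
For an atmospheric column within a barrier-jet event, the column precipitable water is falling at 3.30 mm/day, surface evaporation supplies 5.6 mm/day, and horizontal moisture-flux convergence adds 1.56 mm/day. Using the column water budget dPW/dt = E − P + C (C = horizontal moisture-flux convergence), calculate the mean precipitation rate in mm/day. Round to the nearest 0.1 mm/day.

P ≈ 10.5 mm/day

dPW/dt = -3.30 mm/day.
P = E + C − dPW/dt = 5.6 + (1.56) − (-3.30) = 10.5 mm/day.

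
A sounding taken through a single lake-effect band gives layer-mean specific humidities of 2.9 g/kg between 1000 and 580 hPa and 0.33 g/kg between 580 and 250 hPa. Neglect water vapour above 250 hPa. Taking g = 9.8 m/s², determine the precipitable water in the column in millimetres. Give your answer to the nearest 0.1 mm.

Precipitable water is the column-integrated vapour mass per unit area: PW = (1/g) Σ q̄ Δp, with q in kg/kg and Δp in Pa (1 kg/m² of water = 1 mm).
Layer 1000–580 hPa: Δp = 420 hPa = 42000 Pa, q̄ = 0.0029 kg/kg → 0.0029 × 42000 / 9.8 = 12.43 mm
Layer 580–250 hPa: Δp = 330 hPa = 33000 Pa, q̄ = 0.00033 kg/kg → 0.00033 × 33000 / 9.8 = 1.11 mm
PW = 12.43 + 1.11 = 13.54 ≈ 13.5 mm.

PW ≈ 13.5 mm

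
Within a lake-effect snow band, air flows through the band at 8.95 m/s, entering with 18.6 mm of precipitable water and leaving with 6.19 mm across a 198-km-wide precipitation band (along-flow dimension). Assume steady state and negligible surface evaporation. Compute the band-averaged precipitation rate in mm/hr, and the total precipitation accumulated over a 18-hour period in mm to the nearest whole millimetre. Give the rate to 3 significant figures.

R ≈ 2.02 mm/hr; total ≈ 36 mm

Column moisture flux per unit crosswind length is F = V × PW.
Inflow: F_in = 8.95 × 18.6 = 166.47 mm·m/s
Outflow: F_out = 8.95 × 6.19 = 55.4005 mm·m/s
Steady-state rate R = (F_in − F_out)/L = (166.47 − 55.4005) / 198000 m = 5.610e-04 mm/s.
R = 5.610e-04 × 3600 = 2.02 mm/hr.
Over 18 h: total = 2.02 × 18 = 36.36 ≈ 36 mm.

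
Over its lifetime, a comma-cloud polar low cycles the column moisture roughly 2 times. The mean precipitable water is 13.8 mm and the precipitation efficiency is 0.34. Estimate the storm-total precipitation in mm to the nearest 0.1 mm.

precipitation ≈ 9.4 mm

Each cycle deposits ε × PW = 0.34 × 13.8 = 4.692 mm.
Over 2 cycles: 2 × 4.692 = 9.4 mm.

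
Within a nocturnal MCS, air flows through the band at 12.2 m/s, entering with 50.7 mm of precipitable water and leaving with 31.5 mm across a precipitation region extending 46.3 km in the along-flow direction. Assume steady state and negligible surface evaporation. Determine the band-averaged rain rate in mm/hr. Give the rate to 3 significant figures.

R ≈ 18.2 mm/hr

Column moisture flux per unit crosswind length is F = V × PW.
Inflow: F_in = 12.2 × 50.7 = 618.54 mm·m/s
Outflow: F_out = 12.2 × 31.5 = 384.3 mm·m/s
Steady-state rate R = (F_in − F_out)/L = (618.54 − 384.3) / 46300 m = 5.059e-03 mm/s.
R = 5.059e-03 × 3600 = 18.2 mm/hr.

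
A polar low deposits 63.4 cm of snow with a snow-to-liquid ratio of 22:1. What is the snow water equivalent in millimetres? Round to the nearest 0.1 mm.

SWE = snow depth / ratio = 63.4 cm / 22 = 2.882 cm = 28.8 mm.

SWE ≈ 28.8 mm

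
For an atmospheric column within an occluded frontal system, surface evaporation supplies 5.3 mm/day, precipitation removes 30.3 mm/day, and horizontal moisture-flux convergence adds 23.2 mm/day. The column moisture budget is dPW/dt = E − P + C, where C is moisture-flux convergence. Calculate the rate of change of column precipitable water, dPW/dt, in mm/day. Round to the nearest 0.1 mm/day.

dPW/dt = E − P + C = 5.3 − 30.3 + (23.2) = -1.8 mm/day.

dPW/dt ≈ -1.8 mm/day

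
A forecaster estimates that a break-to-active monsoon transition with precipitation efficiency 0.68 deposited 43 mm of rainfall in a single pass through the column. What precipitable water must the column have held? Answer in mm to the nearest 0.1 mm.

PW = rainfall / ε = 43 / 0.68 = 63.2 mm.

PW ≈ 63.2 mm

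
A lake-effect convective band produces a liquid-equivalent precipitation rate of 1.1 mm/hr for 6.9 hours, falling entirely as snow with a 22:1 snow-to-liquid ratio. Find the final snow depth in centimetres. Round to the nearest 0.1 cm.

Liquid-equivalent depth = 1.1 × 6.9 = 7.59 mm.
Snow depth = 7.59 mm × 22 = 166.98 mm = 16.7 cm.

snow depth ≈ 16.7 cm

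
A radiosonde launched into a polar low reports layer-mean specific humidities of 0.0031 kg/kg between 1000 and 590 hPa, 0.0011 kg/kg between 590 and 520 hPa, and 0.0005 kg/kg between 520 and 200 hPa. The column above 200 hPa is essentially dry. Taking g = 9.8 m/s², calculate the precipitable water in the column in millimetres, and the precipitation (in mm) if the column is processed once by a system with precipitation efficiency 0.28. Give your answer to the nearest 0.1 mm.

PW ≈ 15.4 mm; precipitation ≈ 4.3 mm

Precipitable water is the column-integrated vapour mass per unit area: PW = (1/g) Σ q̄ Δp, with q in kg/kg and Δp in Pa (1 kg/m² of water = 1 mm).
Layer 1000–590 hPa: Δp = 410 hPa = 41000 Pa, q̄ = 0.0031 kg/kg → 0.0031 × 41000 / 9.8 = 12.97 mm
Layer 590–520 hPa: Δp = 70 hPa = 7000 Pa, q̄ = 0.0011 kg/kg → 0.0011 × 7000 / 9.8 = 0.79 mm
Layer 520–200 hPa: Δp = 320 hPa = 32000 Pa, q̄ = 0.0005 kg/kg → 0.0005 × 32000 / 9.8 = 1.63 mm
PW = 12.97 + 0.79 + 1.63 = 15.39 ≈ 15.4 mm.
Precipitation = ε × PW = 0.28 × 15.4 = 4.3 mm.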